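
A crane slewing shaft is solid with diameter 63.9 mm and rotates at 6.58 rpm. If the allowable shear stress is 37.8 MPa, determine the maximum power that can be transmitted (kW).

1.33 kW

J = πd⁴/32 = π(0.0639)⁴/32 = 1.637×10^-6 m⁴.
T_max = τ_allow·J/r = 3.78×10^7 × 1.637×10^-6 / 0.0319 = 1937 N·m.
ω = 2π·6.58/60 = 0.6891 rad/s, so P_max = T_max·ω = 1334 W.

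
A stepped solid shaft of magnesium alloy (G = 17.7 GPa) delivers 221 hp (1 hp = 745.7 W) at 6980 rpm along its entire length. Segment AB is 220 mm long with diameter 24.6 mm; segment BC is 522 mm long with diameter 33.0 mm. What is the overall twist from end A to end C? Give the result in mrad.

ω = 2π·6980/60 = 730.9 rad/s, so T = P/ω = 221×745.7 / 730.9 = 225.5 N·m.
J_AB = π(0.0246)⁴/32 = 3.60×10^-8 m⁴; J_BC = π(0.0330)⁴/32 = 1.16×10^-7 m⁴.
θ = (T/G)·Σ L_i/J_i = (225.5/17.7×10⁹)·(0.220/3.60×10^-8 + 0.522/1.16×10^-7) = 0.1351 rad.

135 mrad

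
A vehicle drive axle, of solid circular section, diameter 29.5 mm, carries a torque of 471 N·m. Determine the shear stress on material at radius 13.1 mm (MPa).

J = πd⁴/32 = π(0.0295)⁴/32 = 7.435×10^-8 m⁴.
Shear stress varies linearly with radius: τ = T·r/J = 471.0 × 0.0131 / 7.435×10^-8 = 8.299×10^7 Pa.

83.0 MPa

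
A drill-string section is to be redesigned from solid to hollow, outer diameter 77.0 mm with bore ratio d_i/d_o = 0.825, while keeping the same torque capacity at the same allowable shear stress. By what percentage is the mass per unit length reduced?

51.6 %

Equal τ_max and T ⇒ the solid shaft needs d_s³ = d_o³(1−k⁴), so d_s = 77.0·(1−0.825⁴)^(1/3) = 62.58 mm.
Area ratio A_h/A_s = d_o²(1−k²)/d_s² = (1−k²)/(1−k⁴)^(2/3) = 0.4836.
Mass saving = 1 − 0.4836 = 51.6 %.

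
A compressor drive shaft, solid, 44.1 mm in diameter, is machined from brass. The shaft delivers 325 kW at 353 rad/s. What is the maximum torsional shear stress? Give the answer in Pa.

ω = 353 rad/s, so T = P/ω = 325×10³ / 353.0 = 920.7 N·m.
J = πd⁴/32 = π(0.0441)⁴/32 = 3.713×10^-7 m⁴.
τ_max = T·r/J = 920.7 × 0.0221 / 3.713×10^-7 = 5.467×10^7 Pa.

5.47e7 Pa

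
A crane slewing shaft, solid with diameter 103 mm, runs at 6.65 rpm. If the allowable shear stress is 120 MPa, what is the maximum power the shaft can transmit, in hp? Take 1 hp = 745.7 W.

24.0 hp

J = πd⁴/32 = π(0.103)⁴/32 = 1.105×10^-5 m⁴.
T_max = τ_allow·J/r = 1.20×10^8 × 1.105×10^-5 / 0.0515 = 25750 N·m.
ω = 2π·6.65/60 = 0.6964 rad/s, so P_max = T_max·ω = 1.793×10^4 W.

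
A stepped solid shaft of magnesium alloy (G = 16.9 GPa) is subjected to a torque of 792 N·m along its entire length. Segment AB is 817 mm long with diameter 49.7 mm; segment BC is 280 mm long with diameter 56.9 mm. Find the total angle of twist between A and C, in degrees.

4.39°

J_AB = π(0.0497)⁴/32 = 5.99×10^-7 m⁴; J_BC = π(0.0569)⁴/32 = 1.03×10^-6 m⁴.
θ = (T/G)·Σ L_i/J_i = (792.0/16.9×10⁹)·(0.817/5.99×10^-7 + 0.280/1.03×10^-6) = 0.07667 rad.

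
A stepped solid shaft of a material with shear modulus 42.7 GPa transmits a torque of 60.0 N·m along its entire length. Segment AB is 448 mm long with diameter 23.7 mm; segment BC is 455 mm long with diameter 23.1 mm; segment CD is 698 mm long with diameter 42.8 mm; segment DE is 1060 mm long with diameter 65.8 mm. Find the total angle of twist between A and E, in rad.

J_AB = π(0.0237)⁴/32 = 3.10×10^-8 m⁴; J_BC = π(0.0231)⁴/32 = 2.80×10^-8 m⁴; J_CD = π(0.0428)⁴/32 = 3.29×10^-7 m⁴; J_DE = π(0.0658)⁴/32 = 1.84×10^-6 m⁴.
θ = (T/G)·Σ L_i/J_i = (60.00/42.7×10⁹)·(0.448/3.10×10^-8 + 0.455/2.80×10^-8 + 0.698/3.29×10^-7 + 1.06/1.84×10^-6) = 0.04698 rad.

0.0470 rad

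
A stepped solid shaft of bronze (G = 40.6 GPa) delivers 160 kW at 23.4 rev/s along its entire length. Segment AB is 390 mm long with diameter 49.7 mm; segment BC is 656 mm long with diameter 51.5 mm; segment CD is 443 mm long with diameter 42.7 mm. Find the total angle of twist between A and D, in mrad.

79.3 mrad

ω = 2π·23.4 = 147.0 rad/s, so T = P/ω = 160×10³ / 147.0 = 1088 N·m.
J_AB = π(0.0497)⁴/32 = 5.99×10^-7 m⁴; J_BC = π(0.0515)⁴/32 = 6.91×10^-7 m⁴; J_CD = π(0.0427)⁴/32 = 3.26×10^-7 m⁴.
θ = (T/G)·Σ L_i/J_i = (1088/40.6×10⁹)·(0.390/5.99×10^-7 + 0.656/6.91×10^-7 + 0.443/3.26×10^-7) = 0.07929 rad.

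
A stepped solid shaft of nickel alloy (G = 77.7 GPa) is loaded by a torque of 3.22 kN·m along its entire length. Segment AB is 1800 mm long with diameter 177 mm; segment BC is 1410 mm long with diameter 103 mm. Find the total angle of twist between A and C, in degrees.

0.347°

J_AB = π(0.177)⁴/32 = 9.64×10^-5 m⁴; J_BC = π(0.103)⁴/32 = 1.10×10^-5 m⁴.
θ = (T/G)·Σ L_i/J_i = (3220/77.7×10⁹)·(1.80/9.64×10^-5 + 1.41/1.10×10^-5) = 6.062×10^-3 rad.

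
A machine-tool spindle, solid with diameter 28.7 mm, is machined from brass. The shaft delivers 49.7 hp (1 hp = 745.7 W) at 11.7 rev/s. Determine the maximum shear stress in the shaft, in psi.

ω = 2π·11.7 = 73.51 rad/s, so T = P/ω = 49.7×745.7 / 73.51 = 504.1 N·m.
J = πd⁴/32 = π(0.0287)⁴/32 = 6.661×10^-8 m⁴.
τ_max = T·r/J = 504.1 × 0.0143 / 6.661×10^-8 = 1.086×10^8 Pa.

15800 psi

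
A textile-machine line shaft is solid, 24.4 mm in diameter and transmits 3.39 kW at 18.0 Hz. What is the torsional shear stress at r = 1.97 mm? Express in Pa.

ω = 2π·18.0 = 113.1 rad/s, so T = P/ω = 3.39×10³ / 113.1 = 29.97 N·m.
J = πd⁴/32 = π(0.0244)⁴/32 = 3.480×10^-8 m⁴.
Shear stress varies linearly with radius: τ = T·r/J = 29.97 × 0.00197 / 3.480×10^-8 = 1.697×10^6 Pa.

1.70e6 Pa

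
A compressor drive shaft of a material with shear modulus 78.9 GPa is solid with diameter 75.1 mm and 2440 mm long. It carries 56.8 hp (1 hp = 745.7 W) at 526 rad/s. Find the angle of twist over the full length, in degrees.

0.0457°

ω = 526 rad/s, so T = P/ω = 56.8×745.7 / 526.0 = 80.52 N·m.
J = πd⁴/32 = π(0.0751)⁴/32 = 3.123×10^-6 m⁴.
θ = T·L/(G·J) = 80.52 × 2.44 / (78.9×10⁹ × 3.123×10^-6) = 7.974×10^-4 rad.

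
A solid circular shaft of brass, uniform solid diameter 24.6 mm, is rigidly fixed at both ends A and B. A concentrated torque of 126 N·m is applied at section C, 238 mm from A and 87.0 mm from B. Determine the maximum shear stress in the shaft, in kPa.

With uniform GJ and both ends fixed, compatibility θ_AC = θ_CB gives T_A·a = T_B·b, together with T_A + T_B = T₀.
T_A = T₀·b/(a+b) = 126.0·87.0/325.0 = 33.73 N·m; T_B = 92.27 N·m.
τ in each portion: τ_AC = 1.15×10^7 Pa, τ_CB = 3.16×10^7 Pa; maximum is in CB.
τ_max = T_CB·r/J = 92.27·0.0123/3.60×10^-8 = 3.157×10^7 Pa.

31600 kPa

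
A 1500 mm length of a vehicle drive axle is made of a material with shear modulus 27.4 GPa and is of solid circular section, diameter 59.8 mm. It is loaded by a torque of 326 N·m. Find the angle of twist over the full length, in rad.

J = πd⁴/32 = π(0.0598)⁴/32 = 1.255×10^-6 m⁴.
θ = T·L/(G·J) = 326.0 × 1.50 / (27.4×10⁹ × 1.255×10^-6) = 0.01422 rad.

0.0142 rad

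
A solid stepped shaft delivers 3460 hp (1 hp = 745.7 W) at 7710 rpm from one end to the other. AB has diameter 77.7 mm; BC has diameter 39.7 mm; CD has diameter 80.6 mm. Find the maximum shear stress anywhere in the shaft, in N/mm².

260 N/mm²

ω = 2π·7710/60 = 807.4 rad/s, so T = P/ω = 3460×745.7 / 807.4 = 3196 N·m.
Under the same torque, τ_max = 16T/(πd³) is largest where d is smallest — segment BC (d = 39.7 mm).
τ_max = 16·3196/(π·(0.0397)³) = 2.601×10^8 Pa.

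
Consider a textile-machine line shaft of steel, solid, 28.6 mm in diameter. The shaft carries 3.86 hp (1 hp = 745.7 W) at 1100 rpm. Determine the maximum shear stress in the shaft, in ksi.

ω = 2π·1100/60 = 115.2 rad/s, so T = P/ω = 3.86×745.7 / 115.2 = 24.99 N·m.
J = πd⁴/32 = π(0.0286)⁴/32 = 6.568×10^-8 m⁴.
τ_max = T·r/J = 24.99 × 0.0143 / 6.568×10^-8 = 5.440×10^6 Pa.

0.789 ksi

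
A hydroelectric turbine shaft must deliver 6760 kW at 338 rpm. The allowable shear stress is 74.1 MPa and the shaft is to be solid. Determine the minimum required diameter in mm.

236 mm

ω = 2π·338/60 = 35.40 rad/s, so T = P/ω = 6760×10³ / 35.40 = 191000 N·m.
For a solid shaft τ_max = 16T/(πd³), so d = (16T/(π τ_allow))^(1/3) = (16·191000/(π·7.41×10^7))^(1/3) = 0.2359 m.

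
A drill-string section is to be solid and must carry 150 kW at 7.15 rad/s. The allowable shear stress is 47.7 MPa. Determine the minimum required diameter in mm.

ω = 7.15 rad/s, so T = P/ω = 150×10³ / 7.150 = 20980 N·m.
For a solid shaft τ_max = 16T/(πd³), so d = (16T/(π τ_allow))^(1/3) = (16·20980/(π·4.77×10^7))^(1/3) = 0.1308 m.

131 mm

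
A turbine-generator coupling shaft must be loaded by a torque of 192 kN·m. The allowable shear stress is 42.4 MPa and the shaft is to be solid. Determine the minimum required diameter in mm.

285 mm

For a solid shaft τ_max = 16T/(πd³), so d = (16T/(π τ_allow))^(1/3) = (16·192000/(π·4.24×10^7))^(1/3) = 0.2846 m.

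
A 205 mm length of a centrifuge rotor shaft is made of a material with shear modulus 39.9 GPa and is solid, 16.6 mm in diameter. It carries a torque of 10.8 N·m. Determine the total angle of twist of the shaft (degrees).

J = πd⁴/32 = π(0.0166)⁴/32 = 7.455×10^-9 m⁴.
θ = T·L/(G·J) = 10.80 × 0.205 / (39.9×10⁹ × 7.455×10^-9) = 7.443×10^-3 rad.

0.426°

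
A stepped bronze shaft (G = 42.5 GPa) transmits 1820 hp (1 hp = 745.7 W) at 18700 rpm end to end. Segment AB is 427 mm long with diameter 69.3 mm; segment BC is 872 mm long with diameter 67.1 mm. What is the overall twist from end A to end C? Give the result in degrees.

0.586°

ω = 2π·18700/60 = 1958 rad/s, so T = P/ω = 1820×745.7 / 1958 = 693.1 N·m.
J_AB = π(0.0693)⁴/32 = 2.26×10^-6 m⁴; J_BC = π(0.0671)⁴/32 = 1.99×10^-6 m⁴.
θ = (T/G)·Σ L_i/J_i = (693.1/42.5×10⁹)·(0.427/2.26×10^-6 + 0.872/1.99×10^-6) = 0.01022 rad.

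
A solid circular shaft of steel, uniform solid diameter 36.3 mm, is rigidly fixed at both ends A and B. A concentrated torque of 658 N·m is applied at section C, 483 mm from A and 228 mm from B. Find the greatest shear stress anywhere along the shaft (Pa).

With uniform GJ and both ends fixed, compatibility θ_AC = θ_CB gives T_A·a = T_B·b, together with T_A + T_B = T₀.
T_A = T₀·b/(a+b) = 658.0·228/711.0 = 211.0 N·m; T_B = 447.0 N·m.
τ in each portion: τ_AC = 2.25×10^7 Pa, τ_CB = 4.76×10^7 Pa; maximum is in CB.
τ_max = T_CB·r/J = 447.0·0.0181/1.70×10^-7 = 4.759×10^7 Pa.

4.76e7 Pa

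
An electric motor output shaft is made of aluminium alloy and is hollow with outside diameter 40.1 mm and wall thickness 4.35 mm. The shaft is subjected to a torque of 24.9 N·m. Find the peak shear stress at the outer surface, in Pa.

J = π(d_o⁴ − d_i⁴)/32 = π(0.0401⁴ − 0.0314⁴)/32 = 1.584×10^-7 m⁴.
τ_max = T·r/J = 24.90 × 0.0201 / 1.584×10^-7 = 3.152×10^6 Pa.

3.15e6 Pa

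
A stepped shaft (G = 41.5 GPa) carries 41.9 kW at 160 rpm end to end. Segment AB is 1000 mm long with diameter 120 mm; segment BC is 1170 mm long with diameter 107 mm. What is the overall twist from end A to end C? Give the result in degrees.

ω = 2π·160/60 = 16.76 rad/s, so T = P/ω = 41.9×10³ / 16.76 = 2501 N·m.
J_AB = π(0.120)⁴/32 = 2.04×10^-5 m⁴; J_BC = π(0.107)⁴/32 = 1.29×10^-5 m⁴.
θ = (T/G)·Σ L_i/J_i = (2501/41.5×10⁹)·(1.00/2.04×10^-5 + 1.17/1.29×10^-5) = 8.439×10^-3 rad.

0.483°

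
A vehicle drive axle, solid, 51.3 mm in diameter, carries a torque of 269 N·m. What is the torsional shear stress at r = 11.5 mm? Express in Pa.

J = πd⁴/32 = π(0.0513)⁴/32 = 6.799×10^-7 m⁴.
Shear stress varies linearly with radius: τ = T·r/J = 269.0 × 0.0115 / 6.799×10^-7 = 4.550×10^6 Pa.

4.55e6 Pa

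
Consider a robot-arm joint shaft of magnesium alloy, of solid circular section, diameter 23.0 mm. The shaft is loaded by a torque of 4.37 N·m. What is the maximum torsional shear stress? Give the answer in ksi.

J = πd⁴/32 = π(0.0230)⁴/32 = 2.747×10^-8 m⁴.
τ_max = T·r/J = 4.370 × 0.0115 / 2.747×10^-8 = 1.829×10^6 Pa.

0.265 ksi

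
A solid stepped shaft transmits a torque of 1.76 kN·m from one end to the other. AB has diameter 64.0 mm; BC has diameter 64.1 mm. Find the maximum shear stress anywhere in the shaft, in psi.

4960 psi

Under the same torque, τ_max = 16T/(πd³) is largest where d is smallest — segment AB (d = 64.0 mm).
τ_max = 16·1760/(π·(0.0640)³) = 3.419×10^7 Pa.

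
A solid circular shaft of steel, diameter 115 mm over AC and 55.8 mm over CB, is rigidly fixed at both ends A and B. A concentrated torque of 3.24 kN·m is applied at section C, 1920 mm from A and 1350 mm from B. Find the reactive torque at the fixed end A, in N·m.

Compatibility: T_A·a/J_AC = T_B·b/J_CB with T_A + T_B = T₀.
J_AC = 1.72×10^-5 m⁴, J_CB = 9.52×10^-7 m⁴, so T_A = T₀·(J_AC/a)/((J_AC/a)+(J_CB/b)) = 3003 N·m, T_B = 236.8 N·m.

3000 N·m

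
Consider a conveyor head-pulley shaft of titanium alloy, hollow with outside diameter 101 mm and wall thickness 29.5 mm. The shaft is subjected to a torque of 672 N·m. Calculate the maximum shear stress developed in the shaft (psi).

J = π(d_o⁴ − d_i⁴)/32 = π(0.101⁴ − 0.0420⁴)/32 = 9.911×10^-6 m⁴.
τ_max = T·r/J = 672.0 × 0.0505 / 9.911×10^-6 = 3.424×10^6 Pa.

497 psi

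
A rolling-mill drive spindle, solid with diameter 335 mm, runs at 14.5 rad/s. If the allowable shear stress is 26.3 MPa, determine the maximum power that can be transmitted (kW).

J = πd⁴/32 = π(0.335)⁴/32 = 1.236×10^-3 m⁴.
T_max = τ_allow·J/r = 2.63×10^7 × 1.236×10^-3 / 0.168 = 194100 N·m.
ω = 14.5 rad/s, so P_max = T_max·ω = 2.815×10^6 W.

2820 kW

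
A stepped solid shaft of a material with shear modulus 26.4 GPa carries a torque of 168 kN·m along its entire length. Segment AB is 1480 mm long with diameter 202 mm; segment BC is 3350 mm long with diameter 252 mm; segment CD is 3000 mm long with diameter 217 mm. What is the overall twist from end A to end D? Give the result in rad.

J_AB = π(0.202)⁴/32 = 1.63×10^-4 m⁴; J_BC = π(0.252)⁴/32 = 3.96×10^-4 m⁴; J_CD = π(0.217)⁴/32 = 2.18×10^-4 m⁴.
θ = (T/G)·Σ L_i/J_i = (168000/26.4×10⁹)·(1.48/1.63×10^-4 + 3.35/3.96×10^-4 + 3.00/2.18×10^-4) = 0.1992 rad.

0.199 rad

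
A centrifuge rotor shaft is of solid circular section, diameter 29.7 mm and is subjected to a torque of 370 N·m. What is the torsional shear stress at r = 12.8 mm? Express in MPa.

J = πd⁴/32 = π(0.0297)⁴/32 = 7.639×10^-8 m⁴.
Shear stress varies linearly with radius: τ = T·r/J = 370.0 × 0.0128 / 7.639×10^-8 = 6.200×10^7 Pa.

62.0 MPa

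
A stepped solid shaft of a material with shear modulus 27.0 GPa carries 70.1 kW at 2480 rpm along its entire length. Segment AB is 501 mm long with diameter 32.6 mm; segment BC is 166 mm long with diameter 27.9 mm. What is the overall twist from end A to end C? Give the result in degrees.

4.19°

ω = 2π·2480/60 = 259.7 rad/s, so T = P/ω = 70.1×10³ / 259.7 = 269.9 N·m.
J_AB = π(0.0326)⁴/32 = 1.11×10^-7 m⁴; J_BC = π(0.0279)⁴/32 = 5.95×10^-8 m⁴.
θ = (T/G)·Σ L_i/J_i = (269.9/27.0×10⁹)·(0.501/1.11×10^-7 + 0.166/5.95×10^-8) = 0.07307 rad.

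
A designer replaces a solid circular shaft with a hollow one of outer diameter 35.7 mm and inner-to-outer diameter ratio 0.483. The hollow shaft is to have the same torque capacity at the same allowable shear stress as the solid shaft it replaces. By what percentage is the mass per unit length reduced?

Equal τ_max and T ⇒ the solid shaft needs d_s³ = d_o³(1−k⁴), so d_s = 35.7·(1−0.483⁴)^(1/3) = 35.04 mm.
Area ratio A_h/A_s = d_o²(1−k²)/d_s² = (1−k²)/(1−k⁴)^(2/3) = 0.7959.
Mass saving = 1 − 0.7959 = 20.4 %.

20.4 %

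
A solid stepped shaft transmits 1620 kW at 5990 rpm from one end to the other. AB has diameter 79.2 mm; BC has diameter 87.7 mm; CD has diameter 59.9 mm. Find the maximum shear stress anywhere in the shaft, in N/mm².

61.2 N/mm²

ω = 2π·5990/60 = 627.3 rad/s, so T = P/ω = 1620×10³ / 627.3 = 2583 N·m.
Under the same torque, τ_max = 16T/(πd³) is largest where d is smallest — segment CD (d = 59.9 mm).
τ_max = 16·2583/(π·(0.0599)³) = 6.120×10^7 Pa.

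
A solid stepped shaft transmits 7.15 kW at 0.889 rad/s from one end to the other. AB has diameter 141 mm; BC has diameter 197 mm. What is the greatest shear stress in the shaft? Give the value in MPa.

14.6 MPa

ω = 0.889 rad/s, so T = P/ω = 7.15×10³ / 0.8890 = 8043 N·m.
Under the same torque, τ_max = 16T/(πd³) is largest where d is smallest — segment AB (d = 141 mm).
τ_max = 16·8043/(π·(0.141)³) = 1.461×10^7 Pa.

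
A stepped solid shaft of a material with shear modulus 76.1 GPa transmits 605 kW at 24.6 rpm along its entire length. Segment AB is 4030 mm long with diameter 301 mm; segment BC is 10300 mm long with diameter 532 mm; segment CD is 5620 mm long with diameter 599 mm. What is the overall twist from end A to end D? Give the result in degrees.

1.19°

ω = 2π·24.6/60 = 2.576 rad/s, so T = P/ω = 605×10³ / 2.576 = 234900 N·m.
J_AB = π(0.301)⁴/32 = 8.06×10^-4 m⁴; J_BC = π(0.532)⁴/32 = 7.86×10^-3 m⁴; J_CD = π(0.599)⁴/32 = 0.0126 m⁴.
θ = (T/G)·Σ L_i/J_i = (234900/76.1×10⁹)·(4.03/8.06×10^-4 + 10.3/7.86×10^-3 + 5.62/0.0126) = 0.02085 rad.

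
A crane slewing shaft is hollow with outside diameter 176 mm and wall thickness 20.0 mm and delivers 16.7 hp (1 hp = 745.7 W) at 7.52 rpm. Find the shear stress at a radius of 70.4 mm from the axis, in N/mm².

18.4 N/mm²

ω = 2π·7.52/60 = 0.7875 rad/s, so T = P/ω = 16.7×745.7 / 0.7875 = 15810 N·m.
J = π(d_o⁴ − d_i⁴)/32 = π(0.176⁴ − 0.136⁴)/32 = 6.061×10^-5 m⁴.
Shear stress varies linearly with radius: τ = T·r/J = 15810 × 0.0704 / 6.061×10^-5 = 1.837×10^7 Pa.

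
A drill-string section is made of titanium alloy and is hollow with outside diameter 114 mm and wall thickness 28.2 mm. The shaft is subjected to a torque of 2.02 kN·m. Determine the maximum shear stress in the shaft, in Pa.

J = π(d_o⁴ − d_i⁴)/32 = π(0.114⁴ − 0.0576⁴)/32 = 1.550×10^-5 m⁴.
τ_max = T·r/J = 2020 × 0.0570 / 1.550×10^-5 = 7.428×10^6 Pa.

7.43e6 Pa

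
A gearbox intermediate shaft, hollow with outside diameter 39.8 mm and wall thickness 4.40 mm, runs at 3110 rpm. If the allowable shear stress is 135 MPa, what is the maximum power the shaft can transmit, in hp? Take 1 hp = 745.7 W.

J = π(d_o⁴ − d_i⁴)/32 = π(0.0398⁴ − 0.0310⁴)/32 = 1.557×10^-7 m⁴.
T_max = τ_allow·J/r = 1.35×10^8 × 1.557×10^-7 / 0.0199 = 1056 N·m.
ω = 2π·3110/60 = 325.7 rad/s, so P_max = T_max·ω = 3.439×10^5 W.

461 hp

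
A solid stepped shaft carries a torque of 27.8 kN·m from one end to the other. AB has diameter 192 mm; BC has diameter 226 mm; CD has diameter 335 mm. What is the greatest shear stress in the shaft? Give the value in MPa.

Under the same torque, τ_max = 16T/(πd³) is largest where d is smallest — segment AB (d = 192 mm).
τ_max = 16·27800/(π·(0.192)³) = 2.000×10^7 Pa.

20.0 MPa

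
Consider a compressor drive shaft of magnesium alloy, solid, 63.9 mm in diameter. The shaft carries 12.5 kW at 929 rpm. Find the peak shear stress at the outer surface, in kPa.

ω = 2π·929/60 = 97.28 rad/s, so T = P/ω = 12.5×10³ / 97.28 = 128.5 N·m.
J = πd⁴/32 = π(0.0639)⁴/32 = 1.637×10^-6 m⁴.
τ_max = T·r/J = 128.5 × 0.0319 / 1.637×10^-6 = 2.508×10^6 Pa.

2510 kPa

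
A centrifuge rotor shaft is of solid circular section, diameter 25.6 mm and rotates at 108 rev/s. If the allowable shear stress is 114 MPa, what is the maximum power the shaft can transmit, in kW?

255 kW

J = πd⁴/32 = π(0.0256)⁴/32 = 4.217×10^-8 m⁴.
T_max = τ_allow·J/r = 1.14×10^8 × 4.217×10^-8 / 0.0128 = 375.5 N·m.
ω = 2π·108 = 678.6 rad/s, so P_max = T_max·ω = 2.548×10^5 W.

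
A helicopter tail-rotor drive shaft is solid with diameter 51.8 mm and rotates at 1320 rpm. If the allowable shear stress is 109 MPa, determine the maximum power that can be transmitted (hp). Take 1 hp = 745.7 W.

551 hp

J = πd⁴/32 = π(0.0518)⁴/32 = 7.068×10^-7 m⁴.
T_max = τ_allow·J/r = 1.09×10^8 × 7.068×10^-7 / 0.0259 = 2975 N·m.
ω = 2π·1320/60 = 138.2 rad/s, so P_max = T_max·ω = 4.112×10^5 W.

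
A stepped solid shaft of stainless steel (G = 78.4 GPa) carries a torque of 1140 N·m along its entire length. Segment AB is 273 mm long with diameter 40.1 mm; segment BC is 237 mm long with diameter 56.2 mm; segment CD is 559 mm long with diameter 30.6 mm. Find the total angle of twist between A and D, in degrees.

6.51°

J_AB = π(0.0401)⁴/32 = 2.54×10^-7 m⁴; J_BC = π(0.0562)⁴/32 = 9.79×10^-7 m⁴; J_CD = π(0.0306)⁴/32 = 8.61×10^-8 m⁴.
θ = (T/G)·Σ L_i/J_i = (1140/78.4×10⁹)·(0.273/2.54×10^-7 + 0.237/9.79×10^-7 + 0.559/8.61×10^-8) = 0.1136 rad.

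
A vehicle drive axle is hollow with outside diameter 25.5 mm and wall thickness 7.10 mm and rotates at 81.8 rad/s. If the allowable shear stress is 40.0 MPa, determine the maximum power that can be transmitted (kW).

10.2 kW

J = π(d_o⁴ − d_i⁴)/32 = π(0.0255⁴ − 0.0113⁴)/32 = 3.991×10^-8 m⁴.
T_max = τ_allow·J/r = 4.00×10^7 × 3.991×10^-8 / 0.0127 = 125.2 N·m.
ω = 81.8 rad/s, so P_max = T_max·ω = 1.024×10^4 W.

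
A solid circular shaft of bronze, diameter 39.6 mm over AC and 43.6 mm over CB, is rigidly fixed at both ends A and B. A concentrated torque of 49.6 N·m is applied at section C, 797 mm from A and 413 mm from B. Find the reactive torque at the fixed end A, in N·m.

Compatibility: T_A·a/J_AC = T_B·b/J_CB with T_A + T_B = T₀.
J_AC = 2.41×10^-7 m⁴, J_CB = 3.55×10^-7 m⁴, so T_A = T₀·(J_AC/a)/((J_AC/a)+(J_CB/b)) = 12.93 N·m, T_B = 36.67 N·m.

12.9 N·m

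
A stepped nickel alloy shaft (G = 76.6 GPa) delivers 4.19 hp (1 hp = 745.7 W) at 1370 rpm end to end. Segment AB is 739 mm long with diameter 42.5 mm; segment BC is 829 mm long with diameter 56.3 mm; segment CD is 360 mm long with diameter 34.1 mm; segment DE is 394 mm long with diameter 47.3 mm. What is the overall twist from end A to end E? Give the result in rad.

ω = 2π·1370/60 = 143.5 rad/s, so T = P/ω = 4.19×745.7 / 143.5 = 21.78 N·m.
J_AB = π(0.0425)⁴/32 = 3.20×10^-7 m⁴; J_BC = π(0.0563)⁴/32 = 9.86×10^-7 m⁴; J_CD = π(0.0341)⁴/32 = 1.33×10^-7 m⁴; J_DE = π(0.0473)⁴/32 = 4.91×10^-7 m⁴.
θ = (T/G)·Σ L_i/J_i = (21.78/76.6×10⁹)·(0.739/3.20×10^-7 + 0.829/9.86×10^-7 + 0.360/1.33×10^-7 + 0.394/4.91×10^-7) = 1.894×10^-3 rad.

0.00189 rad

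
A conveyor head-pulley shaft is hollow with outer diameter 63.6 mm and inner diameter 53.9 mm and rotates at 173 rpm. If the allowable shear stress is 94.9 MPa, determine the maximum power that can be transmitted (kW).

42.0 kW

J = π(d_o⁴ − d_i⁴)/32 = π(0.0636⁴ − 0.0539⁴)/32 = 7.777×10^-7 m⁴.
T_max = τ_allow·J/r = 9.49×10^7 × 7.777×10^-7 / 0.0318 = 2321 N·m.
ω = 2π·173/60 = 18.12 rad/s, so P_max = T_max·ω = 4.205×10^4 W.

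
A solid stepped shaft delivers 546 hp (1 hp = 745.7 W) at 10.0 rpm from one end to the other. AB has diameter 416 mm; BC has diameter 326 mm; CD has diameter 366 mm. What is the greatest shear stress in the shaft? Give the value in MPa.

57.2 MPa

ω = 2π·10.0/60 = 1.047 rad/s, so T = P/ω = 546×745.7 / 1.047 = 388800 N·m.
Under the same torque, τ_max = 16T/(πd³) is largest where d is smallest — segment BC (d = 326 mm).
τ_max = 16·388800/(π·(0.326)³) = 5.715×10^7 Pa.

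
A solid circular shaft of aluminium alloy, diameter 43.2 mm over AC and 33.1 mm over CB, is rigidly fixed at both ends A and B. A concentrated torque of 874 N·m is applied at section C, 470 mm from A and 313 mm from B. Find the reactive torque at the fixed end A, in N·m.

Compatibility: T_A·a/J_AC = T_B·b/J_CB with T_A + T_B = T₀.
J_AC = 3.42×10^-7 m⁴, J_CB = 1.18×10^-7 m⁴, so T_A = T₀·(J_AC/a)/((J_AC/a)+(J_CB/b)) = 575.9 N·m, T_B = 298.1 N·m.

576 N·m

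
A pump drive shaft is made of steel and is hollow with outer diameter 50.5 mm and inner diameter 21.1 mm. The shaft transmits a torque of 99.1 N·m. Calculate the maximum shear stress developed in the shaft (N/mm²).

J = π(d_o⁴ − d_i⁴)/32 = π(0.0505⁴ − 0.0211⁴)/32 = 6.190×10^-7 m⁴.
τ_max = T·r/J = 99.10 × 0.0253 / 6.190×10^-7 = 4.042×10^6 Pa.

4.04 N/mm²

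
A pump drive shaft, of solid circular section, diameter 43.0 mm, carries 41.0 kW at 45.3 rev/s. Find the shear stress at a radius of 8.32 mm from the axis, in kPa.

ω = 2π·45.3 = 284.6 rad/s, so T = P/ω = 41.0×10³ / 284.6 = 144.0 N·m.
J = πd⁴/32 = π(0.0430)⁴/32 = 3.356×10^-7 m⁴.
Shear stress varies linearly with radius: τ = T·r/J = 144.0 × 0.00832 / 3.356×10^-7 = 3.571×10^6 Pa.

3570 kPa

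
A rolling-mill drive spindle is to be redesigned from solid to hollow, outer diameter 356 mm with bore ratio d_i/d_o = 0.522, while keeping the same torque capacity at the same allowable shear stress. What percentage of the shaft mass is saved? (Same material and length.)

Equal τ_max and T ⇒ the solid shaft needs d_s³ = d_o³(1−k⁴), so d_s = 356·(1−0.522⁴)^(1/3) = 347.0 mm.
Area ratio A_h/A_s = d_o²(1−k²)/d_s² = (1−k²)/(1−k⁴)^(2/3) = 0.7659.
Mass saving = 1 − 0.7659 = 23.4 %.

23.4 %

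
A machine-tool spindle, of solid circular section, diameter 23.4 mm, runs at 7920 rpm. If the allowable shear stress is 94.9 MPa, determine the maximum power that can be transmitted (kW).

198 kW

J = πd⁴/32 = π(0.0234)⁴/32 = 2.943×10^-8 m⁴.
T_max = τ_allow·J/r = 9.49×10^7 × 2.943×10^-8 / 0.0117 = 238.8 N·m.
ω = 2π·7920/60 = 829.4 rad/s, so P_max = T_max·ω = 1.980×10^5 W.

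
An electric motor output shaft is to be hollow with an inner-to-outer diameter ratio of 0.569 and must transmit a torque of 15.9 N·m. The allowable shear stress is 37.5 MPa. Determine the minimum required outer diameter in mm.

For a hollow shaft with d_i/d_o = 0.569: τ_max = 16T/(π d_o³ (1−k⁴)), so d_o = [16T/(π τ_allow (1−k⁴))]^(1/3) = [16·15.90/(π·3.75×10^7·0.8952)]^(1/3) = 0.01341 m.

13.4 mm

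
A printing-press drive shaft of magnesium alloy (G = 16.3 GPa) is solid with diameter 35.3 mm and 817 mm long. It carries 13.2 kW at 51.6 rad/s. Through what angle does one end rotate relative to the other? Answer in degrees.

4.82°

ω = 51.6 rad/s, so T = P/ω = 13.2×10³ / 51.60 = 255.8 N·m.
J = πd⁴/32 = π(0.0353)⁴/32 = 1.524×10^-7 m⁴.
θ = T·L/(G·J) = 255.8 × 0.817 / (16.3×10⁹ × 1.524×10^-7) = 0.08411 rad.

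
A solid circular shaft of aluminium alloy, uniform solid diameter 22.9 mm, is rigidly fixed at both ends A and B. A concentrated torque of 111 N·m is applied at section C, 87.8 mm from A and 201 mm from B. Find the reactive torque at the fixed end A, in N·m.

With uniform GJ and both ends fixed, compatibility θ_AC = θ_CB gives T_A·a = T_B·b, together with T_A + T_B = T₀.
T_A = T₀·b/(a+b) = 111.0·201/288.8 = 77.25 N·m; T_B = 33.75 N·m.

77.3 N·m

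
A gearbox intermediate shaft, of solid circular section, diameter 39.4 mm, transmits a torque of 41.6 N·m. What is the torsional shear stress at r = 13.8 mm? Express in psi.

352 psi

J = πd⁴/32 = π(0.0394)⁴/32 = 2.366×10^-7 m⁴.
Shear stress varies linearly with radius: τ = T·r/J = 41.60 × 0.0138 / 2.366×10^-7 = 2.427×10^6 Pa.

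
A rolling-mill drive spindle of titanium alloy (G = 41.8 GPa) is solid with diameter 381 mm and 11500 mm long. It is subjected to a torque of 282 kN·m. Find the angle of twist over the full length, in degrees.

J = πd⁴/32 = π(0.381)⁴/32 = 2.069×10^-3 m⁴.
θ = T·L/(G·J) = 282000 × 11.5 / (41.8×10⁹ × 2.069×10^-3) = 0.03750 rad.

2.15°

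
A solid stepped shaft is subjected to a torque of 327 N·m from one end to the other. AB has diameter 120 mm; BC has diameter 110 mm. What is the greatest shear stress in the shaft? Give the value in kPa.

Under the same torque, τ_max = 16T/(πd³) is largest where d is smallest — segment BC (d = 110 mm).
τ_max = 16·327.0/(π·(0.110)³) = 1.251×10^6 Pa.

1250 kPa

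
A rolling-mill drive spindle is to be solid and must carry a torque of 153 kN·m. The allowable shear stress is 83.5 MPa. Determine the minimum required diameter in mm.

211 mm

For a solid shaft τ_max = 16T/(πd³), so d = (16T/(π τ_allow))^(1/3) = (16·153000/(π·8.35×10^7))^(1/3) = 0.2105 m.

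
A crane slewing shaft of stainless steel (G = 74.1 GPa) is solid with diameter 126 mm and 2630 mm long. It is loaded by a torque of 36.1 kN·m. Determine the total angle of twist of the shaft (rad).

J = πd⁴/32 = π(0.126)⁴/32 = 2.474×10^-5 m⁴.
θ = T·L/(G·J) = 36100 × 2.63 / (74.1×10⁹ × 2.474×10^-5) = 0.05178 rad.

0.0518 rad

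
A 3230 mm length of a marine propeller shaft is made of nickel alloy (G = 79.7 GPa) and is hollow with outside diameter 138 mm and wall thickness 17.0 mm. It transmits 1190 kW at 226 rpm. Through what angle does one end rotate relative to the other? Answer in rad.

0.0845 rad

ω = 2π·226/60 = 23.67 rad/s, so T = P/ω = 1190×10³ / 23.67 = 50280 N·m.
J = π(d_o⁴ − d_i⁴)/32 = π(0.138⁴ − 0.104⁴)/32 = 2.412×10^-5 m⁴.
θ = T·L/(G·J) = 50280 × 3.23 / (79.7×10⁹ × 2.412×10^-5) = 0.08448 rad.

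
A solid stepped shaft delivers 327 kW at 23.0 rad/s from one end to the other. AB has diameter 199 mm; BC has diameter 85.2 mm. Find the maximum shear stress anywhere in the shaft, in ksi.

17.0 ksi

ω = 23.0 rad/s, so T = P/ω = 327×10³ / 23.00 = 14220 N·m.
Under the same torque, τ_max = 16T/(πd³) is largest where d is smallest — segment BC (d = 85.2 mm).
τ_max = 16·14220/(π·(0.0852)³) = 1.171×10^8 Pa.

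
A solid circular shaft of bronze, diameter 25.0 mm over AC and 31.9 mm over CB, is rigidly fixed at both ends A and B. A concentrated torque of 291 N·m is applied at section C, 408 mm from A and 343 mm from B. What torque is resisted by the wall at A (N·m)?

70.1 N·m

Compatibility: T_A·a/J_AC = T_B·b/J_CB with T_A + T_B = T₀.
J_AC = 3.83×10^-8 m⁴, J_CB = 1.02×10^-7 m⁴, so T_A = T₀·(J_AC/a)/((J_AC/a)+(J_CB/b)) = 70.06 N·m, T_B = 220.9 N·m.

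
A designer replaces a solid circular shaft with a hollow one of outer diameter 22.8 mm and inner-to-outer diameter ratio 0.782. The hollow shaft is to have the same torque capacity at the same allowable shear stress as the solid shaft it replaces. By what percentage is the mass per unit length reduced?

46.9 %

Equal τ_max and T ⇒ the solid shaft needs d_s³ = d_o³(1−k⁴), so d_s = 22.8·(1−0.782⁴)^(1/3) = 19.50 mm.
Area ratio A_h/A_s = d_o²(1−k²)/d_s² = (1−k²)/(1−k⁴)^(2/3) = 0.5308.
Mass saving = 1 − 0.5308 = 46.9 %.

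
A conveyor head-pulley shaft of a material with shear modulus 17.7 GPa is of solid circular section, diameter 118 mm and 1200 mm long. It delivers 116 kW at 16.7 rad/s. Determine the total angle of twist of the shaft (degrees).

1.42°

ω = 16.7 rad/s, so T = P/ω = 116×10³ / 16.70 = 6946 N·m.
J = πd⁴/32 = π(0.118)⁴/32 = 1.903×10^-5 m⁴.
θ = T·L/(G·J) = 6946 × 1.20 / (17.7×10⁹ × 1.903×10^-5) = 0.02474 rad.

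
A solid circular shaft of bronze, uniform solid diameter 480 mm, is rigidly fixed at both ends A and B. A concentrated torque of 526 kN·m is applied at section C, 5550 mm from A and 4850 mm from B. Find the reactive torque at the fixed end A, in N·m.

With uniform GJ and both ends fixed, compatibility θ_AC = θ_CB gives T_A·a = T_B·b, together with T_A + T_B = T₀.
T_A = T₀·b/(a+b) = 526000·4850/10400 = 245300 N·m; T_B = 280700 N·m.

245000 N·m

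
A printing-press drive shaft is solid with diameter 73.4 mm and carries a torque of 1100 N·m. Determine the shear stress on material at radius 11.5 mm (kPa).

4440 kPa

J = πd⁴/32 = π(0.0734)⁴/32 = 2.850×10^-6 m⁴.
Shear stress varies linearly with radius: τ = T·r/J = 1100 × 0.0115 / 2.850×10^-6 = 4.439×10^6 Pa.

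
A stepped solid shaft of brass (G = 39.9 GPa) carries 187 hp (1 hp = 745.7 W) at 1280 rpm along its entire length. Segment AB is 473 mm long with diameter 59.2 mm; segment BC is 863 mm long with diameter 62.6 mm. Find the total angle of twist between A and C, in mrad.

25.2 mrad

ω = 2π·1280/60 = 134.0 rad/s, so T = P/ω = 187×745.7 / 134.0 = 1040 N·m.
J_AB = π(0.0592)⁴/32 = 1.21×10^-6 m⁴; J_BC = π(0.0626)⁴/32 = 1.51×10^-6 m⁴.
θ = (T/G)·Σ L_i/J_i = (1040/39.9×10⁹)·(0.473/1.21×10^-6 + 0.863/1.51×10^-6) = 0.02515 rad.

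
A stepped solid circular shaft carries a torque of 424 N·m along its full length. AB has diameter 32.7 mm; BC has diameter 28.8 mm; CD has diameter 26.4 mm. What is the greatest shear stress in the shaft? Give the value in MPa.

117 MPa

Under the same torque, τ_max = 16T/(πd³) is largest where d is smallest — segment CD (d = 26.4 mm).
τ_max = 16·424.0/(π·(0.0264)³) = 1.174×10^8 Pa.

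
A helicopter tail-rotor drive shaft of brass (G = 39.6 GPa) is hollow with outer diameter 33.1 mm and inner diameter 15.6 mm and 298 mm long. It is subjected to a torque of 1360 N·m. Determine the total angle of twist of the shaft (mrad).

J = π(d_o⁴ − d_i⁴)/32 = π(0.0331⁴ − 0.0156⁴)/32 = 1.120×10^-7 m⁴.
θ = T·L/(G·J) = 1360 × 0.298 / (39.6×10⁹ × 1.120×10^-7) = 0.09135 rad.

91.4 mrad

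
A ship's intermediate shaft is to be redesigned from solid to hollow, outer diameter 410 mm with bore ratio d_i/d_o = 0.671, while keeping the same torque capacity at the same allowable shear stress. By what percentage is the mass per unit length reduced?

36.1 %

Equal τ_max and T ⇒ the solid shaft needs d_s³ = d_o³(1−k⁴), so d_s = 410·(1−0.671⁴)^(1/3) = 380.2 mm.
Area ratio A_h/A_s = d_o²(1−k²)/d_s² = (1−k²)/(1−k⁴)^(2/3) = 0.6394.
Mass saving = 1 − 0.6394 = 36.1 %.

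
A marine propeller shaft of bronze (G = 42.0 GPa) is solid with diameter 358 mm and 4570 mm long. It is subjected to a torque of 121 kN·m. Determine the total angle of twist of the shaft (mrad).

8.16 mrad

J = πd⁴/32 = π(0.358)⁴/32 = 1.613×10^-3 m⁴.
θ = T·L/(G·J) = 121000 × 4.57 / (42.0×10⁹ × 1.613×10^-3) = 8.164×10^-3 rad.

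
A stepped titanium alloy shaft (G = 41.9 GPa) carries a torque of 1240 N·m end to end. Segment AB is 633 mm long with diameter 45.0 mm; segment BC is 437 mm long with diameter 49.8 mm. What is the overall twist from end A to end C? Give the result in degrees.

3.89°

J_AB = π(0.0450)⁴/32 = 4.03×10^-7 m⁴; J_BC = π(0.0498)⁴/32 = 6.04×10^-7 m⁴.
θ = (T/G)·Σ L_i/J_i = (1240/41.9×10⁹)·(0.633/4.03×10^-7 + 0.437/6.04×10^-7) = 0.06795 rad.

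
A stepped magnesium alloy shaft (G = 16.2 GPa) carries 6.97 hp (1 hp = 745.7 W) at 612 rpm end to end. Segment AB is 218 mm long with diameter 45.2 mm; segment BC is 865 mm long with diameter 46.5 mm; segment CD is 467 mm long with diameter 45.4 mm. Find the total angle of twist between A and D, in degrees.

ω = 2π·612/60 = 64.09 rad/s, so T = P/ω = 6.97×745.7 / 64.09 = 81.10 N·m.
J_AB = π(0.0452)⁴/32 = 4.10×10^-7 m⁴; J_BC = π(0.0465)⁴/32 = 4.59×10^-7 m⁴; J_CD = π(0.0454)⁴/32 = 4.17×10^-7 m⁴.
θ = (T/G)·Σ L_i/J_i = (81.10/16.2×10⁹)·(0.218/4.10×10^-7 + 0.865/4.59×10^-7 + 0.467/4.17×10^-7) = 0.01770 rad.

1.01°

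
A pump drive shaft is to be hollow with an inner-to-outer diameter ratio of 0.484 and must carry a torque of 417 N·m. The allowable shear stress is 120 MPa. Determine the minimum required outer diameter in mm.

26.6 mm

For a hollow shaft with d_i/d_o = 0.484: τ_max = 16T/(π d_o³ (1−k⁴)), so d_o = [16T/(π τ_allow (1−k⁴))]^(1/3) = [16·417.0/(π·1.20×10^8·0.9451)]^(1/3) = 0.02655 m.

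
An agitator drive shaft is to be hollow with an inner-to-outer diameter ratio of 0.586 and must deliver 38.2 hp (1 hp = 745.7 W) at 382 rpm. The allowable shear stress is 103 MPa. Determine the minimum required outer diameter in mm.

34.2 mm

ω = 2π·382/60 = 40.00 rad/s, so T = P/ω = 38.2×745.7 / 40.00 = 712.1 N·m.
For a hollow shaft with d_i/d_o = 0.586: τ_max = 16T/(π d_o³ (1−k⁴)), so d_o = [16T/(π τ_allow (1−k⁴))]^(1/3) = [16·712.1/(π·1.03×10^8·0.8821)]^(1/3) = 0.03418 m.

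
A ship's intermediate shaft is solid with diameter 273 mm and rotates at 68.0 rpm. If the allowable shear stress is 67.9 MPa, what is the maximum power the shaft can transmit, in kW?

1930 kW

J = πd⁴/32 = π(0.273)⁴/32 = 5.453×10^-4 m⁴.
T_max = τ_allow·J/r = 6.79×10^7 × 5.453×10^-4 / 0.137 = 271300 N·m.
ω = 2π·68.0/60 = 7.121 rad/s, so P_max = T_max·ω = 1.932×10^6 W.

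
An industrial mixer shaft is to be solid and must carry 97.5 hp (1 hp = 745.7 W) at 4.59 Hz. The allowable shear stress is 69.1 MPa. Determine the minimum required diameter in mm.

ω = 2π·4.59 = 28.84 rad/s, so T = P/ω = 97.5×745.7 / 28.84 = 2521 N·m.
For a solid shaft τ_max = 16T/(πd³), so d = (16T/(π τ_allow))^(1/3) = (16·2521/(π·6.91×10^7))^(1/3) = 0.05706 m.

57.1 mm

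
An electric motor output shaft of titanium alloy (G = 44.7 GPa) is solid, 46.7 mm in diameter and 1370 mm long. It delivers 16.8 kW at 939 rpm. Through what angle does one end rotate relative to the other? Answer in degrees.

0.643°

ω = 2π·939/60 = 98.33 rad/s, so T = P/ω = 16.8×10³ / 98.33 = 170.9 N·m.
J = πd⁴/32 = π(0.0467)⁴/32 = 4.669×10^-7 m⁴.
θ = T·L/(G·J) = 170.9 × 1.37 / (44.7×10⁹ × 4.669×10^-7) = 0.01121 rad.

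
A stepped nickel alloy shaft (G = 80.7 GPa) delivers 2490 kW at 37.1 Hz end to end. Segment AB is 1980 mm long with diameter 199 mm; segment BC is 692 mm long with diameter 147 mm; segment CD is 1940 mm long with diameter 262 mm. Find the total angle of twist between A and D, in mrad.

ω = 2π·37.1 = 233.1 rad/s, so T = P/ω = 2490×10³ / 233.1 = 10680 N·m.
J_AB = π(0.199)⁴/32 = 1.54×10^-4 m⁴; J_BC = π(0.147)⁴/32 = 4.58×10^-5 m⁴; J_CD = π(0.262)⁴/32 = 4.63×10^-4 m⁴.
θ = (T/G)·Σ L_i/J_i = (10680/80.7×10⁹)·(1.98/1.54×10^-4 + 0.692/4.58×10^-5 + 1.94/4.63×10^-4) = 4.255×10^-3 rad.

4.26 mrad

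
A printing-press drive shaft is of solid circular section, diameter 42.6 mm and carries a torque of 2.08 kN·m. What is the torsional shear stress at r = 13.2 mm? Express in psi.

12300 psi

J = πd⁴/32 = π(0.0426)⁴/32 = 3.233×10^-7 m⁴.
Shear stress varies linearly with radius: τ = T·r/J = 2080 × 0.0132 / 3.233×10^-7 = 8.492×10^7 Pa.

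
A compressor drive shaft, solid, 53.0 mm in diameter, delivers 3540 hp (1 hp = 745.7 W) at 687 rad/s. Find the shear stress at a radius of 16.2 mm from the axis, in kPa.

ω = 687 rad/s, so T = P/ω = 3540×745.7 / 687.0 = 3842 N·m.
J = πd⁴/32 = π(0.0530)⁴/32 = 7.746×10^-7 m⁴.
Shear stress varies linearly with radius: τ = T·r/J = 3842 × 0.0162 / 7.746×10^-7 = 8.036×10^7 Pa.

80400 kPa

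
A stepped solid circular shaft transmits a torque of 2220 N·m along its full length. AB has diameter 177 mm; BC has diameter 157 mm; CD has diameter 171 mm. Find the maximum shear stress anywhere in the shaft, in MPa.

2.92 MPa

Under the same torque, τ_max = 16T/(πd³) is largest where d is smallest — segment BC (d = 157 mm).
τ_max = 16·2220/(π·(0.157)³) = 2.922×10^6 Pa.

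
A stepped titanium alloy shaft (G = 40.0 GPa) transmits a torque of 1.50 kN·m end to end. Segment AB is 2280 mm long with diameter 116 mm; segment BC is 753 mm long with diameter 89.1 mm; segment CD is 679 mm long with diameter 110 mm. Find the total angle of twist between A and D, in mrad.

11.1 mrad

J_AB = π(0.116)⁴/32 = 1.78×10^-5 m⁴; J_BC = π(0.0891)⁴/32 = 6.19×10^-6 m⁴; J_CD = π(0.110)⁴/32 = 1.44×10^-5 m⁴.
θ = (T/G)·Σ L_i/J_i = (1500/40.0×10⁹)·(2.28/1.78×10^-5 + 0.753/6.19×10^-6 + 0.679/1.44×10^-5) = 0.01115 rad.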